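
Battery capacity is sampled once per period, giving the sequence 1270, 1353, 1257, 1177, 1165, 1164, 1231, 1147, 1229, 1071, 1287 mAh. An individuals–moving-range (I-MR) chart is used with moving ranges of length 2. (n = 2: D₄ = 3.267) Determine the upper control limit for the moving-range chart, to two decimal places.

287.17

Moving ranges: 83, 96, 80, 12, 1, 67, 84, 82, 158, 216; M̄R̄ = 879.0000 / 10 = 87.9000
UCL_MR = D₄·M̄R̄ = 3.267 × 87.9000 = 287.1693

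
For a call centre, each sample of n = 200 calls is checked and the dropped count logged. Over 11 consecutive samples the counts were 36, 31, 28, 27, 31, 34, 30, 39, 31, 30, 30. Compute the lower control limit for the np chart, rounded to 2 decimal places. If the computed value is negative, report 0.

16.08

p̄ = Σdᵢ / (k·n) = 347 / (11 × 200) = 0.15773
LCL = np̄ − 3·√(np̄(1−p̄)) = 31.5455 − 3 × 5.1546 = 16.0817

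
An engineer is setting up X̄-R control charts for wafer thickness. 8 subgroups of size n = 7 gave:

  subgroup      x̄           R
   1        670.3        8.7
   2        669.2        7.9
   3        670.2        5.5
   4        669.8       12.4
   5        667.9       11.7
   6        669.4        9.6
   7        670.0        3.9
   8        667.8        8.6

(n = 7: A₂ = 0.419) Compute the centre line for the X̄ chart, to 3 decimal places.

669.325

X̄̄ = (670.3 + 669.2 + 670.2 + 669.8 + 667.9 + 669.4 + 670.0 + 667.8) / 8 = 5354.6000 / 8 = 669.3250
CL = X̄̄ = 669.3250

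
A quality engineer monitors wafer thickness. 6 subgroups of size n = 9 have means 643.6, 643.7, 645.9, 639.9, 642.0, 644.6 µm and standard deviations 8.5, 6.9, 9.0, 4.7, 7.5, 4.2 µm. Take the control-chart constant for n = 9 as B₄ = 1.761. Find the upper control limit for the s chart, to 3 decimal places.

11.975

s̄ = (8.5 + 6.9 + 9.0 + 4.7 + 7.5 + 4.2) / 6 = 6.8000
UCL_s = B₄·s̄ = 1.761 × 6.8000 = 11.9748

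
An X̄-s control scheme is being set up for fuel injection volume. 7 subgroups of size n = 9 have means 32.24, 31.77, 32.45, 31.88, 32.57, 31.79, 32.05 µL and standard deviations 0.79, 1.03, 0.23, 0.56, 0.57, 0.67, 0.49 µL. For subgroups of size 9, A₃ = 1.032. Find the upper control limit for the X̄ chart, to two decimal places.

32.75

X̄̄ = (32.24 + 31.77 + 32.45 + 31.88 + 32.57 + 31.79 + 32.05) / 7 = 32.1071
s̄ = (0.79 + 1.03 + 0.23 + 0.56 + 0.57 + 0.67 + 0.49) / 7 = 0.6200
UCL = X̄̄ + A₃·s̄ = 32.1071 + 1.032 × 0.6200 = 32.7470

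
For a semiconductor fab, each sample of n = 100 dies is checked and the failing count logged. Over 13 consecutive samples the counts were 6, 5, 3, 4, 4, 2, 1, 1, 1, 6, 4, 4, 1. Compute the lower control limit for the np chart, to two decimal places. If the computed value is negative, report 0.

p̄ = Σdᵢ / (k·n) = 42 / (13 × 100) = 0.03231
LCL = np̄ − 3·√(np̄(1−p̄)) = 3.2308 − 3 × 1.7682 = -2.0737 → 0 (negative, so LCL = 0)

0.00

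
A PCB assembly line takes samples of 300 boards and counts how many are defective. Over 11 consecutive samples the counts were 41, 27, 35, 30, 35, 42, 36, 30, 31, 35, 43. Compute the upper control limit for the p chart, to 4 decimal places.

0.1723

p̄ = Σdᵢ / (k·n) = 385 / (11 × 300) = 0.11667
UCL = p̄ + 3·√(p̄(1−p̄)/n) = 0.11667 + 3 × √(0.11667×0.88333/300) = 0.11667 + 3 × 0.01853 = 0.17227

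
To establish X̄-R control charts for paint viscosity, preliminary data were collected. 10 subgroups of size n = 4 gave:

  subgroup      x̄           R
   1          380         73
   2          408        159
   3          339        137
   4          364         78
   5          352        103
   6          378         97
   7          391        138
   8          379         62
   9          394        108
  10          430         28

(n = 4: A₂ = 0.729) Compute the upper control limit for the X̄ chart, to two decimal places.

453.16

X̄̄ = (380 + 408 + 339 + 364 + 352 + 378 + 391 + 379 + 394 + 430) / 10 = 3815.0000 / 10 = 381.5000
R̄ = (73 + 159 + 137 + 78 + 103 + 97 + 138 + 62 + 108 + 28) / 10 = 983.0000 / 10 = 98.3000
UCL = X̄̄ + A₂·R̄ = 381.5000 + 0.729 × 98.3000 = 453.1607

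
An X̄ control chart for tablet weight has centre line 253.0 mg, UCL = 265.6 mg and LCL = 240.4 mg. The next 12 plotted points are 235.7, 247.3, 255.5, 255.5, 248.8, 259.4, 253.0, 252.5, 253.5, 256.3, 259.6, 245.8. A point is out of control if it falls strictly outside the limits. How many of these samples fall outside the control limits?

1

Compare each point to [240.4, 265.6]: sample 1 = 235.7 < LCL.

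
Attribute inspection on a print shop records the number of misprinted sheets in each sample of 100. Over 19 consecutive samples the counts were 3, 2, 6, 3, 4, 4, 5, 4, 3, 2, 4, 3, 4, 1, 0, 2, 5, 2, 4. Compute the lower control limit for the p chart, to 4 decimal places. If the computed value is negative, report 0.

0.0000

p̄ = Σdᵢ / (k·n) = 61 / (19 × 100) = 0.03211
LCL = p̄ − 3·√(p̄(1−p̄)/n) = 0.03211 − 3 × 0.01763 = -0.02078 → 0 (negative, so LCL = 0)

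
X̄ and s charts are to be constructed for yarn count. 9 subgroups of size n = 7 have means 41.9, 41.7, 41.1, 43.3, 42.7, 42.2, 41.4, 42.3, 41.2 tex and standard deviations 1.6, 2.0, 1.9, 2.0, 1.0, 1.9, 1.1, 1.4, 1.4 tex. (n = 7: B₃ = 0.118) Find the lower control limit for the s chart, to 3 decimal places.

s̄ = (1.6 + 2.0 + 1.9 + 2.0 + 1.0 + 1.9 + 1.1 + 1.4 + 1.4) / 9 = 1.5889
LCL_s = B₃·s̄ = 0.118 × 1.5889 = 0.1875

0.187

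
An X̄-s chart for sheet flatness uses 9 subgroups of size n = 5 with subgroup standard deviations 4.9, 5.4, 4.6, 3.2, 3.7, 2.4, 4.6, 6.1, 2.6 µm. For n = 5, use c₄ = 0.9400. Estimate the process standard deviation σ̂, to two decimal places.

4.43

s̄ = (4.9 + 5.4 + 4.6 + 3.2 + 3.7 + 2.4 + 4.6 + 6.1 + 2.6) / 9 = 4.1667
σ̂ = s̄ / c₄ = 4.1667 / 0.9400 = 4.4326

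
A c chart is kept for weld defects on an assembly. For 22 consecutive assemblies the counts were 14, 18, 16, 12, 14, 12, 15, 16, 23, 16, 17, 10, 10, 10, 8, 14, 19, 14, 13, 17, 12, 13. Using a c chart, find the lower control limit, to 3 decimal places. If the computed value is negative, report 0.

c̄ = (14 + 18 + 16 + 12 + 14 + 12 + 15 + 16 + 23 + 16 + 17 + 10 + 10 + 10 + 8 + 14 + 19 + 14 + 13 + 17 + 12 + 13) / 22 = 313 / 22 = 14.2273
LCL = c̄ − 3√c̄ = 14.2273 − 3 × 3.7719 = 2.9116

2.912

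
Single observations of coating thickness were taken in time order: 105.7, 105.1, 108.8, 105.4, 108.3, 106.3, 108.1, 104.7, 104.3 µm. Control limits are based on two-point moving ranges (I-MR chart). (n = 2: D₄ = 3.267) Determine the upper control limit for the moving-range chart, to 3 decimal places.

7.432

Moving ranges: 0.6, 3.7, 3.4, 2.9, 2.0, 1.8, 3.4, 0.4; M̄R̄ = 18.2000 / 8 = 2.2750
UCL_MR = D₄·M̄R̄ = 3.267 × 2.2750 = 7.4324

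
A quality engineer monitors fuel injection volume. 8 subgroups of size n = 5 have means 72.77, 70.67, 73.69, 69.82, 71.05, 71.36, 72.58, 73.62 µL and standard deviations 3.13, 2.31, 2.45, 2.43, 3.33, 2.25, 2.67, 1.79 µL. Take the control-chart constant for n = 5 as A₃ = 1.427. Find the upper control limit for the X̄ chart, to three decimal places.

X̄̄ = (72.77 + 70.67 + 73.69 + 69.82 + 71.05 + 71.36 + 72.58 + 73.62) / 8 = 71.9450
s̄ = (3.13 + 2.31 + 2.45 + 2.43 + 3.33 + 2.25 + 2.67 + 1.79) / 8 = 2.5450
UCL = X̄̄ + A₃·s̄ = 71.9450 + 1.427 × 2.5450 = 75.5767

75.577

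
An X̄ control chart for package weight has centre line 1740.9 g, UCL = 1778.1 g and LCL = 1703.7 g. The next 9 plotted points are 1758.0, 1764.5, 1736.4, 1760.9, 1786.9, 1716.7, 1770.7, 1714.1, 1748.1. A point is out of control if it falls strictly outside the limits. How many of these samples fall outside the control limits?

Compare each point to [1703.7, 1778.1]: sample 5 = 1786.9 > UCL.

1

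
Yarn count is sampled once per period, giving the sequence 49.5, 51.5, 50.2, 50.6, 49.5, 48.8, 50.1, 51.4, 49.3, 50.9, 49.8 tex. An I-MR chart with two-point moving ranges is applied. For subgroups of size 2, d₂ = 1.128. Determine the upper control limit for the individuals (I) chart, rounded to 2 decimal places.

X̄ = (49.5 + 51.5 + 50.2 + 50.6 + 49.5 + 48.8 + 50.1 + 51.4 + 49.3 + 50.9 + 49.8) / 11 = 50.1455
Moving ranges: 2.0, 1.3, 0.4, 1.1, 0.7, 1.3, 1.3, 2.1, 1.6, 1.1; M̄R̄ = 12.9000 / 10 = 1.2900
UCL = X̄ + 3·M̄R̄/d₂ = 50.1455 + 3 × 1.2900 / 1.128 = 53.5763

53.58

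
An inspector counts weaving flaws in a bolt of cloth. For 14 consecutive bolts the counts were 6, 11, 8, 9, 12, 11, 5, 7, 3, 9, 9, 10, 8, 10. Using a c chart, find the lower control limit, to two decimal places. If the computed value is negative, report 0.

0.00

c̄ = (6 + 11 + 8 + 9 + 12 + 11 + 5 + 7 + 3 + 9 + 9 + 10 + 8 + 10) / 14 = 118 / 14 = 8.4286
LCL = c̄ − 3√c̄ = 8.4286 − 3 × 2.9032 = -0.2810 → 0 (cannot be negative)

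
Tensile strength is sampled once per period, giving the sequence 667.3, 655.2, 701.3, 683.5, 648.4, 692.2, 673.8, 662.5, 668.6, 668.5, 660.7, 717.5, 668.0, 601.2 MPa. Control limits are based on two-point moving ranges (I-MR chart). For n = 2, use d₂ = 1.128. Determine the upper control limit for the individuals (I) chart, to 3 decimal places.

745.236

X̄ = (667.3 + 655.2 + 701.3 + 683.5 + 648.4 + 692.2 + 673.8 + 662.5 + 668.6 + 668.5 + 660.7 + 717.5 + 668.0 + 601.2) / 14 = 669.1929
Moving ranges: 12.1, 46.1, 17.8, 35.1, 43.8, 18.4, 11.3, 6.1, 0.1, 7.8, 56.8, 49.5, 66.8; M̄R̄ = 371.7000 / 13 = 28.5923
UCL = X̄ + 3·M̄R̄/d₂ = 669.1929 + 3 × 28.5923 / 1.128 = 745.2362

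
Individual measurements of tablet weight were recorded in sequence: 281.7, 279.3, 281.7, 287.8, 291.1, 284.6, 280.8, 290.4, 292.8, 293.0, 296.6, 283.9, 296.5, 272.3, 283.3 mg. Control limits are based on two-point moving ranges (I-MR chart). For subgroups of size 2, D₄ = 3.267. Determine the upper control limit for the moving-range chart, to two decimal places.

Moving ranges: 2.4, 2.4, 6.1, 3.3, 6.5, 3.8, 9.6, 2.4, 0.2, 3.6, 12.7, 12.6, 24.2, 11.0; M̄R̄ = 100.8000 / 14 = 7.2000
UCL_MR = D₄·M̄R̄ = 3.267 × 7.2000 = 23.5224

23.52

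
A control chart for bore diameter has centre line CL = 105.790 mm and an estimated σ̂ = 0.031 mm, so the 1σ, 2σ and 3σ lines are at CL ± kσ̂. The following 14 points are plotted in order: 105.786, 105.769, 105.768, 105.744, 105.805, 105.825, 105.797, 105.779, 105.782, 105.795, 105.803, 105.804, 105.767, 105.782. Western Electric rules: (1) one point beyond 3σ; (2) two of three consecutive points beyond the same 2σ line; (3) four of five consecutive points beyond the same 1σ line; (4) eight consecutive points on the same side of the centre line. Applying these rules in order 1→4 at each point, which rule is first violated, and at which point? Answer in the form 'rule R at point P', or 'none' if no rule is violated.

none

Zone of each point (C = within 1σ̂, B = 1σ̂–2σ̂, A = 2σ̂–3σ̂, * = beyond 3σ̂; sign = side of CL): 1:-C, 2:-C, 3:-C, 4:-B, 5:+C, 6:+B, 7:+C, 8:-C, 9:-C, 10:+C, 11:+C, 12:+C, 13:-C, 14:-C
No rule fires across all 14 points.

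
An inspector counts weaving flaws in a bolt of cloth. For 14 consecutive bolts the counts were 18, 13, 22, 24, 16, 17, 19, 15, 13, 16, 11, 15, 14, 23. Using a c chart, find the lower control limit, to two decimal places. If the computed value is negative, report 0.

c̄ = (18 + 13 + 22 + 24 + 16 + 17 + 19 + 15 + 13 + 16 + 11 + 15 + 14 + 23) / 14 = 236 / 14 = 16.8571
LCL = c̄ − 3√c̄ = 16.8571 − 3 × 4.1057 = 4.5399

4.54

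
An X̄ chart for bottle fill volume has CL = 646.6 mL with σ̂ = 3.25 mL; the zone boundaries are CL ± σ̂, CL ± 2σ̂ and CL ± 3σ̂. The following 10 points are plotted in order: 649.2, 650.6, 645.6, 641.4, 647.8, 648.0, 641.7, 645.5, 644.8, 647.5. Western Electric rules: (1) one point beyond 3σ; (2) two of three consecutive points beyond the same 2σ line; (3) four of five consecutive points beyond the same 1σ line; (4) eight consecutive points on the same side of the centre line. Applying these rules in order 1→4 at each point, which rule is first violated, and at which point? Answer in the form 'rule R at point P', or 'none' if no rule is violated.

none

Zone of each point (C = within 1σ̂, B = 1σ̂–2σ̂, A = 2σ̂–3σ̂, * = beyond 3σ̂; sign = side of CL): 1:+C, 2:+B, 3:-C, 4:-B, 5:+C, 6:+C, 7:-B, 8:-C, 9:-C, 10:+C
No rule fires across all 10 points.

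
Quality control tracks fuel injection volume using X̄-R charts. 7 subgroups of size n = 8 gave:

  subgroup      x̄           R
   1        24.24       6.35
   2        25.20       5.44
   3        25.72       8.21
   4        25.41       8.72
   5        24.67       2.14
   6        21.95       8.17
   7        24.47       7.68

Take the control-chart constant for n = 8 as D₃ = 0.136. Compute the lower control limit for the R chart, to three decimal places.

R̄ = (6.35 + 5.44 + 8.21 + 8.72 + 2.14 + 8.17 + 7.68) / 7 = 46.7100 / 7 = 6.6729
LCL_R = D₃·R̄ = 0.136 × 6.6729 = 0.9075

0.908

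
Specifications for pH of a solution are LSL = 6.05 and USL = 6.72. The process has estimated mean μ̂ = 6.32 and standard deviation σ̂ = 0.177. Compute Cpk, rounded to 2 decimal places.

Cpu = (USL − μ̂) / (3σ̂) = (6.72 − 6.32) / (3 × 0.177) = 0.7533; Cpl = (μ̂ − LSL) / (3σ̂) = (6.32 − 6.05) / (3 × 0.177) = 0.5085; Cpk = min(Cpu, Cpl) = 0.5085

0.51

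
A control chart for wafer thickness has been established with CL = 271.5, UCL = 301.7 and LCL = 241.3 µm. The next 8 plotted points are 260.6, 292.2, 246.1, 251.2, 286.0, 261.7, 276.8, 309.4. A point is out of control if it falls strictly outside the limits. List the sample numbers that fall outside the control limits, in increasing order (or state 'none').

Compare each point to [241.3, 301.7]: sample 8 = 309.4 > UCL.

8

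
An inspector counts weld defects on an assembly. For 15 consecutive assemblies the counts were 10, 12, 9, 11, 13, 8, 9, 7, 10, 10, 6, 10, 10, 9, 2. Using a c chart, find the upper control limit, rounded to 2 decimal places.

c̄ = (10 + 12 + 9 + 11 + 13 + 8 + 9 + 7 + 10 + 10 + 6 + 10 + 10 + 9 + 2) / 15 = 136 / 15 = 9.0667
UCL = c̄ + 3√c̄ = 9.0667 + 3 × √9.0667 = 9.0667 + 3 × 3.0111 = 18.0999

18.10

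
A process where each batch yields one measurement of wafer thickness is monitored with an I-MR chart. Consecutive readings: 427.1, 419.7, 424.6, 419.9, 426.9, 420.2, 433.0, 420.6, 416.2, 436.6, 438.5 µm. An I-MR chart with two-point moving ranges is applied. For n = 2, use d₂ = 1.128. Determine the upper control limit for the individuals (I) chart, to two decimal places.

447.72

X̄ = (427.1 + 419.7 + 424.6 + 419.9 + 426.9 + 420.2 + 433.0 + 420.6 + 416.2 + 436.6 + 438.5) / 11 = 425.7545
Moving ranges: 7.4, 4.9, 4.7, 7.0, 6.7, 12.8, 12.4, 4.4, 20.4, 1.9; M̄R̄ = 82.6000 / 10 = 8.2600
UCL = X̄ + 3·M̄R̄/d₂ = 425.7545 + 3 × 8.2600 / 1.128 = 447.7226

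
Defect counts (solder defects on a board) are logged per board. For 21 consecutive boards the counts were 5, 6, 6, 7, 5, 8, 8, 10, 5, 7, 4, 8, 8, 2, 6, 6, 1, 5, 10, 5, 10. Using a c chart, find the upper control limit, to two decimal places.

c̄ = (5 + 6 + 6 + 7 + 5 + 8 + 8 + 10 + 5 + 7 + 4 + 8 + 8 + 2 + 6 + 6 + 1 + 5 + 10 + 5 + 10) / 21 = 132 / 21 = 6.2857
UCL = c̄ + 3√c̄ = 6.2857 + 3 × √6.2857 = 6.2857 + 3 × 2.5071 = 13.8071

13.81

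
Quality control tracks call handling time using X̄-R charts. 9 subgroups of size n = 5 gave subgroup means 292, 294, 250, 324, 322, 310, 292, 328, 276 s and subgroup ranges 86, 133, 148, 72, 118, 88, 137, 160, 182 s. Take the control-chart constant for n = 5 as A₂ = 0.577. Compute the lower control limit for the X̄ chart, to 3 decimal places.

X̄̄ = (292 + 294 + 250 + 324 + 322 + 310 + 292 + 328 + 276) / 9 = 2688.0000 / 9 = 298.6667
R̄ = (86 + 133 + 148 + 72 + 118 + 88 + 137 + 160 + 182) / 9 = 1124.0000 / 9 = 124.8889
LCL = X̄̄ − A₂·R̄ = 298.6667 − 0.577 × 124.8889 = 226.6058

226.606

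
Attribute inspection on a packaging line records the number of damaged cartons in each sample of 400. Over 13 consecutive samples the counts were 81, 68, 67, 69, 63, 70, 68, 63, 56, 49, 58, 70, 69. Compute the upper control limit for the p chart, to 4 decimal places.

p̄ = Σdᵢ / (k·n) = 851 / (13 × 400) = 0.16365
UCL = p̄ + 3·√(p̄(1−p̄)/n) = 0.16365 + 3 × √(0.16365×0.83635/400) = 0.16365 + 3 × 0.01850 = 0.21915

0.2191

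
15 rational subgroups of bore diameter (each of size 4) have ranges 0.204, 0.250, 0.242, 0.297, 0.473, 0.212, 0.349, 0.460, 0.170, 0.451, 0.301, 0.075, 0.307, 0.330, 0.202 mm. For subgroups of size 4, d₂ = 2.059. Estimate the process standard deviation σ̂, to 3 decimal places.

0.140

R̄ = (0.204 + 0.250 + 0.242 + 0.297 + 0.473 + 0.212 + 0.349 + 0.460 + 0.170 + 0.451 + 0.301 + 0.075 + 0.307 + 0.330 + 0.202) / 15 = 0.2882
σ̂ = R̄ / d₂ = 0.2882 / 2.059 = 0.1400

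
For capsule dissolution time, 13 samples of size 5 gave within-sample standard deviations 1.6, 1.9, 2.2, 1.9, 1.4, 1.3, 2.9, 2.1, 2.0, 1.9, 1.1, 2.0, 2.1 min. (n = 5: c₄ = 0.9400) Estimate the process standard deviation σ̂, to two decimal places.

s̄ = (1.6 + 1.9 + 2.2 + 1.9 + 1.4 + 1.3 + 2.9 + 2.1 + 2.0 + 1.9 + 1.1 + 2.0 + 2.1) / 13 = 1.8769
σ̂ = s̄ / c₄ = 1.8769 / 0.9400 = 1.9967

2.00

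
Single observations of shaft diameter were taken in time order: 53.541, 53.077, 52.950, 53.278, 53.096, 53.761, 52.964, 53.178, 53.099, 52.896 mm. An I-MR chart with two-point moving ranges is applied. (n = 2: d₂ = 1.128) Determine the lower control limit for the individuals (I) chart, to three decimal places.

X̄ = (53.541 + 53.077 + 52.950 + 53.278 + 53.096 + 53.761 + 52.964 + 53.178 + 53.099 + 52.896) / 10 = 53.1840
Moving ranges: 0.464, 0.127, 0.328, 0.182, 0.665, 0.797, 0.214, 0.079, 0.203; M̄R̄ = 3.0590 / 9 = 0.3399
LCL = X̄ − 3·M̄R̄/d₂ = 53.1840 − 3 × 0.3399 / 1.128 = 52.2800

52.280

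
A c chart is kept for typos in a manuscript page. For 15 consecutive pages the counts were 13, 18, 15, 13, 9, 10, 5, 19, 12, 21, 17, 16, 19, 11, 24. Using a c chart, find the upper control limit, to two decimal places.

26.34

c̄ = (13 + 18 + 15 + 13 + 9 + 10 + 5 + 19 + 12 + 21 + 17 + 16 + 19 + 11 + 24) / 15 = 222 / 15 = 14.8000
UCL = c̄ + 3√c̄ = 14.8000 + 3 × √14.8000 = 14.8000 + 3 × 3.8471 = 26.3412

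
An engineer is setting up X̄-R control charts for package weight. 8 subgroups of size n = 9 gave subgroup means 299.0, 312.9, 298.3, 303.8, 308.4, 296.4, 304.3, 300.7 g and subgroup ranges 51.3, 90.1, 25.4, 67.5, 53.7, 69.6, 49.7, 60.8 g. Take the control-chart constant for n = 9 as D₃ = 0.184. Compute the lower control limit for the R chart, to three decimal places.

R̄ = (51.3 + 90.1 + 25.4 + 67.5 + 53.7 + 69.6 + 49.7 + 60.8) / 8 = 468.1000 / 8 = 58.5125
LCL_R = D₃·R̄ = 0.184 × 58.5125 = 10.7663

10.766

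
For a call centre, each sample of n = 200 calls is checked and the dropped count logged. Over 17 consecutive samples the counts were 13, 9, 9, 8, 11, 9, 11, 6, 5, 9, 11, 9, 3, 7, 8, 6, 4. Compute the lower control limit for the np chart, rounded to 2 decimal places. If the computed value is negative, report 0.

p̄ = Σdᵢ / (k·n) = 138 / (17 × 200) = 0.04059
LCL = np̄ − 3·√(np̄(1−p̄)) = 8.1176 − 3 × 2.7907 = -0.2545 → 0 (negative, so LCL = 0)

0.00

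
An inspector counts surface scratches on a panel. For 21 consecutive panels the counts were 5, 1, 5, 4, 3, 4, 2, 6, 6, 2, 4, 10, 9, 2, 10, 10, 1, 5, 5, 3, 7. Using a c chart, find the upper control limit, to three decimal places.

c̄ = (5 + 1 + 5 + 4 + 3 + 4 + 2 + 6 + 6 + 2 + 4 + 10 + 9 + 2 + 10 + 10 + 1 + 5 + 5 + 3 + 7) / 21 = 104 / 21 = 4.9524
UCL = c̄ + 3√c̄ = 4.9524 + 3 × √4.9524 = 4.9524 + 3 × 2.2254 = 11.6286

11.629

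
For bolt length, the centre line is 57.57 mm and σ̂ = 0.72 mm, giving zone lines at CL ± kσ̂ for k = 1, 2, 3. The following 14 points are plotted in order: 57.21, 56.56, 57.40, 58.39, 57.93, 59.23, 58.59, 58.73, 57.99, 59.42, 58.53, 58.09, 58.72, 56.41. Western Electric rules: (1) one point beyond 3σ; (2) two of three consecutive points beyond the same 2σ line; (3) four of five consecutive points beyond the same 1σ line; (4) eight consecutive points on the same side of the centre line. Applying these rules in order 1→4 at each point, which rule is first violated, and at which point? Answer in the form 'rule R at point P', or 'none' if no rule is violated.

rule 3 at point 8

Zone of each point (C = within 1σ̂, B = 1σ̂–2σ̂, A = 2σ̂–3σ̂, * = beyond 3σ̂; sign = side of CL): 1:-C, 2:-B, 3:-C, 4:+B, 5:+C, 6:+A, 7:+B, 8:+B, 9:+C, 10:+A, 11:+B, 12:+C, 13:+B, 14:-B
Rule 3 (four of five consecutive points beyond the same 1σ limit) is satisfied at point 8.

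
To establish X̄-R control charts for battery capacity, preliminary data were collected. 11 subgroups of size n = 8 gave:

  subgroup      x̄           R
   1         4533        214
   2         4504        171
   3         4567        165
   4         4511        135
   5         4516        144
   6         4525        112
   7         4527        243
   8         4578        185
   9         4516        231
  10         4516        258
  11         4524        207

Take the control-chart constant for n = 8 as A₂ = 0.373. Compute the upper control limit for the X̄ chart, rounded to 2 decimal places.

X̄̄ = (4533 + 4504 + 4567 + 4511 + 4516 + 4525 + 4527 + 4578 + 4516 + 4516 + 4524) / 11 = 49817.0000 / 11 = 4528.8182
R̄ = (214 + 171 + 165 + 135 + 144 + 112 + 243 + 185 + 231 + 258 + 207) / 11 = 2065.0000 / 11 = 187.7273
UCL = X̄̄ + A₂·R̄ = 4528.8182 + 0.373 × 187.7273 = 4598.8405

4598.84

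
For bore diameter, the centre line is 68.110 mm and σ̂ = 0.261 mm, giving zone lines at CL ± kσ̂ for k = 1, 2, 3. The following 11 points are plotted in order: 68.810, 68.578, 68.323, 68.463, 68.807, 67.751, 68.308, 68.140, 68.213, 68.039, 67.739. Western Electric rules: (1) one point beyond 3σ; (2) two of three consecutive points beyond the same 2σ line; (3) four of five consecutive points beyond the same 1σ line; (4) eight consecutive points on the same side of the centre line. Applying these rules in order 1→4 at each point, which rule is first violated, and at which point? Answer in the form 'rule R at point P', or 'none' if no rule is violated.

rule 3 at point 5

Zone of each point (C = within 1σ̂, B = 1σ̂–2σ̂, A = 2σ̂–3σ̂, * = beyond 3σ̂; sign = side of CL): 1:+A, 2:+B, 3:+C, 4:+B, 5:+A, 6:-B, 7:+C, 8:+C, 9:+C, 10:-C, 11:-B
Rule 3 (four of five consecutive points beyond the same 1σ limit) is satisfied at point 5.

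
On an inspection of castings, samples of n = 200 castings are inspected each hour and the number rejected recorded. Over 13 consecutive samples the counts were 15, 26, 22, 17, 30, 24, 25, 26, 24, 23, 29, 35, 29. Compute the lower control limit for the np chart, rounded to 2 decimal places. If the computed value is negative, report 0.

p̄ = Σdᵢ / (k·n) = 325 / (13 × 200) = 0.12500
LCL = np̄ − 3·√(np̄(1−p̄)) = 25.0000 − 3 × 4.6771 = 10.9688

10.97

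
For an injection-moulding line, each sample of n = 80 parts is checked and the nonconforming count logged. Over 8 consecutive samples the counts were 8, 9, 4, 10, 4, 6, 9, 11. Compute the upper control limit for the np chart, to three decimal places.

p̄ = Σdᵢ / (k·n) = 61 / (8 × 80) = 0.09531
UCL = np̄ + 3·√(np̄(1−p̄)) = 7.6250 + 3 × √(7.6250×0.90469) = 7.6250 + 3 × 2.6265 = 15.5044

15.504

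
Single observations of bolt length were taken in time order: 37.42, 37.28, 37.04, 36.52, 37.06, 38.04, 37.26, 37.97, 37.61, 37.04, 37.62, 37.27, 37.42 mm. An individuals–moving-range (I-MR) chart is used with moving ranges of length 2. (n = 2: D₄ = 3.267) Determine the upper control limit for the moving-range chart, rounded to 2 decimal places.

Moving ranges: 0.14, 0.24, 0.52, 0.54, 0.98, 0.78, 0.71, 0.36, 0.57, 0.58, 0.35, 0.15; M̄R̄ = 5.9200 / 12 = 0.4933
UCL_MR = D₄·M̄R̄ = 3.267 × 0.4933 = 1.6117

1.61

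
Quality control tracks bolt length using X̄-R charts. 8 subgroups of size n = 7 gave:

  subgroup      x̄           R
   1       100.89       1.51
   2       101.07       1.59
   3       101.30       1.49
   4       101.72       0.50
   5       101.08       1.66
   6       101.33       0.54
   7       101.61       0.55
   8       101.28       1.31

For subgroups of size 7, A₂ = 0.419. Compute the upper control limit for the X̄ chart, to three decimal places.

X̄̄ = (100.89 + 101.07 + 101.30 + 101.72 + 101.08 + 101.33 + 101.61 + 101.28) / 8 = 810.2800 / 8 = 101.2850
R̄ = (1.51 + 1.59 + 1.49 + 0.50 + 1.66 + 0.54 + 0.55 + 1.31) / 8 = 9.1500 / 8 = 1.1438
UCL = X̄̄ + A₂·R̄ = 101.2850 + 0.419 × 1.1438 = 101.7642

101.764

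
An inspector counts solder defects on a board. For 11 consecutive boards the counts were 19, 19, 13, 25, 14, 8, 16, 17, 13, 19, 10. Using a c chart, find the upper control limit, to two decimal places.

c̄ = (19 + 19 + 13 + 25 + 14 + 8 + 16 + 17 + 13 + 19 + 10) / 11 = 173 / 11 = 15.7273
UCL = c̄ + 3√c̄ = 15.7273 + 3 × √15.7273 = 15.7273 + 3 × 3.9658 = 27.6246

27.62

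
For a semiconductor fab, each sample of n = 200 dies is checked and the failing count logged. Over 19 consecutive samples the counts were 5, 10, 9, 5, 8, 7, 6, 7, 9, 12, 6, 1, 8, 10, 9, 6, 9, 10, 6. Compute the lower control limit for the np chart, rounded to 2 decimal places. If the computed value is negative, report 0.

p̄ = Σdᵢ / (k·n) = 143 / (19 × 200) = 0.03763
LCL = np̄ − 3·√(np̄(1−p̄)) = 7.5263 − 3 × 2.6913 = -0.5476 → 0 (negative, so LCL = 0)

0.00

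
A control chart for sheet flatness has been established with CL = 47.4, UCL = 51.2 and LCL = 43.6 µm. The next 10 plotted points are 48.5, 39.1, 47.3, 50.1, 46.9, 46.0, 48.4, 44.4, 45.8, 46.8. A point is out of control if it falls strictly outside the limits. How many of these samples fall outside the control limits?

Compare each point to [43.6, 51.2]: sample 2 = 39.1 < LCL.

1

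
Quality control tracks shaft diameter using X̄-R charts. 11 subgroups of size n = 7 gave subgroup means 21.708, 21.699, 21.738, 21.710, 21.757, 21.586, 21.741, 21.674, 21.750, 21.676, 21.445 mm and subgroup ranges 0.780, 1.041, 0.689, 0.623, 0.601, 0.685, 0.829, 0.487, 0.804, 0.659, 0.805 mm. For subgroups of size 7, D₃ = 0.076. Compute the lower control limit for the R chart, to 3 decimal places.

R̄ = (0.780 + 1.041 + 0.689 + 0.623 + 0.601 + 0.685 + 0.829 + 0.487 + 0.804 + 0.659 + 0.805) / 11 = 8.0030 / 11 = 0.7275
LCL_R = D₃·R̄ = 0.076 × 0.7275 = 0.0553

0.055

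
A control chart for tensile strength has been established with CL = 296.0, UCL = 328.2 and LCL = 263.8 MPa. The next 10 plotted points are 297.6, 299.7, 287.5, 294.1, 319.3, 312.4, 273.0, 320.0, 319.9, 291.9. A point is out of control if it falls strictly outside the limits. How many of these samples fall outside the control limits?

All 10 points lie within [263.8, 328.2].

0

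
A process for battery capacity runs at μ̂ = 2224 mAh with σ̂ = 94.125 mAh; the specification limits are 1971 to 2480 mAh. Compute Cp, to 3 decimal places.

Cp = (USL − LSL) / (6σ̂) = (2480 − 1971) / (6 × 94.125) = 509.0000 / 564.7500 = 0.9013

0.901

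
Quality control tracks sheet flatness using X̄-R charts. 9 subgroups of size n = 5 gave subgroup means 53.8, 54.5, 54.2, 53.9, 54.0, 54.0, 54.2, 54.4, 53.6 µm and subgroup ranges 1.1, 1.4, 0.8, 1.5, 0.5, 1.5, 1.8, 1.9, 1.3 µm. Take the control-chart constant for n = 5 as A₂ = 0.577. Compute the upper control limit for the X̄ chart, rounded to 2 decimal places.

X̄̄ = (53.8 + 54.5 + 54.2 + 53.9 + 54.0 + 54.0 + 54.2 + 54.4 + 53.6) / 9 = 486.6000 / 9 = 54.0667
R̄ = (1.1 + 1.4 + 0.8 + 1.5 + 0.5 + 1.5 + 1.8 + 1.9 + 1.3) / 9 = 11.8000 / 9 = 1.3111
UCL = X̄̄ + A₂·R̄ = 54.0667 + 0.577 × 1.3111 = 54.8232

54.82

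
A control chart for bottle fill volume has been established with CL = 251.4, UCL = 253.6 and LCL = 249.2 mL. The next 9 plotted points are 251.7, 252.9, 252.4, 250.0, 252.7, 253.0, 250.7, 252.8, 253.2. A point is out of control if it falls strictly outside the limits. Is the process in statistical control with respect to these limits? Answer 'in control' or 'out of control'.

in control

All 9 points lie within [249.2, 253.6].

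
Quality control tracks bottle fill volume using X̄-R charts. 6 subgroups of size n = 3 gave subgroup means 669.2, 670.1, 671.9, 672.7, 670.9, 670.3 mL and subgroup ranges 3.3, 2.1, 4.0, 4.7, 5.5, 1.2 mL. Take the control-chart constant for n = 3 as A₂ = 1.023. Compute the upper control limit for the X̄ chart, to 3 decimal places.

674.396

X̄̄ = (669.2 + 670.1 + 671.9 + 672.7 + 670.9 + 670.3) / 6 = 4025.1000 / 6 = 670.8500
R̄ = (3.3 + 2.1 + 4.0 + 4.7 + 5.5 + 1.2) / 6 = 20.8000 / 6 = 3.4667
UCL = X̄̄ + A₂·R̄ = 670.8500 + 1.023 × 3.4667 = 674.3964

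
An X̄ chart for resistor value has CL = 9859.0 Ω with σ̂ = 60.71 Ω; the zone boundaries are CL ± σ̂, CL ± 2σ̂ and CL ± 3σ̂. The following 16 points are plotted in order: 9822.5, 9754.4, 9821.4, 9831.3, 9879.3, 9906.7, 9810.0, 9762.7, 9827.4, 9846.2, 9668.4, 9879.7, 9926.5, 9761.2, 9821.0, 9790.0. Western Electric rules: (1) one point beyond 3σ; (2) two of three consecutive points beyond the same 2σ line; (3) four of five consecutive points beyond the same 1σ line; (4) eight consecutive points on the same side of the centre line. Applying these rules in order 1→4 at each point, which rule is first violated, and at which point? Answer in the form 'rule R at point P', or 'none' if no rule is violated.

rule 1 at point 11

Zone of each point (C = within 1σ̂, B = 1σ̂–2σ̂, A = 2σ̂–3σ̂, * = beyond 3σ̂; sign = side of CL): 1:-C, 2:-B, 3:-C, 4:-C, 5:+C, 6:+C, 7:-C, 8:-B, 9:-C, 10:-C, 11:-*, 12:+C, 13:+B, 14:-B, 15:-C, 16:-B
Rule 1 (one point beyond the 3σ limits) is satisfied at point 11.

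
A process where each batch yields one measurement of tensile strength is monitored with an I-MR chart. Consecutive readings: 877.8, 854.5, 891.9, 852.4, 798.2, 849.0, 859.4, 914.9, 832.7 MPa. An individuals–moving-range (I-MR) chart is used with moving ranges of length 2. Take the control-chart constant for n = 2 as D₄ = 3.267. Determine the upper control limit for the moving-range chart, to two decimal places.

Moving ranges: 23.3, 37.4, 39.5, 54.2, 50.8, 10.4, 55.5, 82.2; M̄R̄ = 353.3000 / 8 = 44.1625
UCL_MR = D₄·M̄R̄ = 3.267 × 44.1625 = 144.2789

144.28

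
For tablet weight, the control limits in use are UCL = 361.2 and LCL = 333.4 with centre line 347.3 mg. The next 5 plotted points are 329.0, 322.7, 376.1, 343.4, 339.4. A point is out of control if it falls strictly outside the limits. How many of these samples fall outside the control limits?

Compare each point to [333.4, 361.2]: sample 1 = 329.0 < LCL; sample 2 = 322.7 < LCL; sample 3 = 376.1 > UCL.

3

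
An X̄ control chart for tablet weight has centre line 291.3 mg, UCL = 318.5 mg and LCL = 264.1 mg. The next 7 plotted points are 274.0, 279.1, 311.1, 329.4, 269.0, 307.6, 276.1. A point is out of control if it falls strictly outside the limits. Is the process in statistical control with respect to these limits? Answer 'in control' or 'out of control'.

Compare each point to [264.1, 318.5]: sample 4 = 329.4 > UCL.

out of control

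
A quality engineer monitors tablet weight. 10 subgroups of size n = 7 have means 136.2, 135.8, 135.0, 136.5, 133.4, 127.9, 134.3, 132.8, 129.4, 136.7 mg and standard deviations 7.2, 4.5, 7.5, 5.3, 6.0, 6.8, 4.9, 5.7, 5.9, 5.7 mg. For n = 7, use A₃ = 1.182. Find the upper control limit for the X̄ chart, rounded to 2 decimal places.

140.83

X̄̄ = (136.2 + 135.8 + 135.0 + 136.5 + 133.4 + 127.9 + 134.3 + 132.8 + 129.4 + 136.7) / 10 = 133.8000
s̄ = (7.2 + 4.5 + 7.5 + 5.3 + 6.0 + 6.8 + 4.9 + 5.7 + 5.9 + 5.7) / 10 = 5.9500
UCL = X̄̄ + A₃·s̄ = 133.8000 + 1.182 × 5.9500 = 140.8329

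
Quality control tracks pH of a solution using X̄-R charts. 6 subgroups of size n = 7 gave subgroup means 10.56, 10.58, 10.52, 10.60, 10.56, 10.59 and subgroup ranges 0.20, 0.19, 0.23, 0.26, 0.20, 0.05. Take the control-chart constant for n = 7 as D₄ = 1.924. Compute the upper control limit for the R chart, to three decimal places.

R̄ = (0.20 + 0.19 + 0.23 + 0.26 + 0.20 + 0.05) / 6 = 1.1300 / 6 = 0.1883
UCL_R = D₄·R̄ = 1.924 × 0.1883 = 0.3624

0.362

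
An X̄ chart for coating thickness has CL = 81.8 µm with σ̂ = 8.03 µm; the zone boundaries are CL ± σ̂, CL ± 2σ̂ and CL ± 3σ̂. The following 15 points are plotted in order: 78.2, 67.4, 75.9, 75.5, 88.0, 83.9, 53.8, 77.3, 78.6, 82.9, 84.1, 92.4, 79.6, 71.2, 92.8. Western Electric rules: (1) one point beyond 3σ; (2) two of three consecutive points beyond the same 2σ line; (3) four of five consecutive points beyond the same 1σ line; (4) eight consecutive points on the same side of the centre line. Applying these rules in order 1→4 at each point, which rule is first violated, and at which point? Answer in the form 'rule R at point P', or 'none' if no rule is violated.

Zone of each point (C = within 1σ̂, B = 1σ̂–2σ̂, A = 2σ̂–3σ̂, * = beyond 3σ̂; sign = side of CL): 1:-C, 2:-B, 3:-C, 4:-C, 5:+C, 6:+C, 7:-*, 8:-C, 9:-C, 10:+C, 11:+C, 12:+B, 13:-C, 14:-B, 15:+B
Rule 1 (one point beyond the 3σ limits) is satisfied at point 7.

rule 1 at point 7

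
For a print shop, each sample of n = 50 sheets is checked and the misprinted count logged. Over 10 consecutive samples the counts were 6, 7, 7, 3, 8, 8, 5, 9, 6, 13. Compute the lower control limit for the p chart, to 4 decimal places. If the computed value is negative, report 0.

p̄ = Σdᵢ / (k·n) = 72 / (10 × 50) = 0.14400
LCL = p̄ − 3·√(p̄(1−p̄)/n) = 0.14400 − 3 × 0.04965 = -0.00495 → 0 (negative, so LCL = 0)

0.0000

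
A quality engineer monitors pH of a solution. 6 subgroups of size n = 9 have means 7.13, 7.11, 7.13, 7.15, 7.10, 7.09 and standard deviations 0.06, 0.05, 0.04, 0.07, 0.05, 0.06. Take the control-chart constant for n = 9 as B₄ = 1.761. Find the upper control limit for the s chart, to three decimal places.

s̄ = (0.06 + 0.05 + 0.04 + 0.07 + 0.05 + 0.06) / 6 = 0.0550
UCL_s = B₄·s̄ = 1.761 × 0.0550 = 0.0969

0.097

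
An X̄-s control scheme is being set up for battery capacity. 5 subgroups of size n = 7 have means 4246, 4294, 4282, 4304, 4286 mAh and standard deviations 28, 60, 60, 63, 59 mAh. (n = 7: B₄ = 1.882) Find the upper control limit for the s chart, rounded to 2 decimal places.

s̄ = (28 + 60 + 60 + 63 + 59) / 5 = 54.0000
UCL_s = B₄·s̄ = 1.882 × 54.0000 = 101.6280

101.63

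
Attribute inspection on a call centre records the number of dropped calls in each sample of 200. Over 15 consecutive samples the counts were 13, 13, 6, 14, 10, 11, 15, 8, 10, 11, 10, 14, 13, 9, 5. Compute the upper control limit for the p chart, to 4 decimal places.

0.1019

p̄ = Σdᵢ / (k·n) = 162 / (15 × 200) = 0.05400
UCL = p̄ + 3·√(p̄(1−p̄)/n) = 0.05400 + 3 × √(0.05400×0.94600/200) = 0.05400 + 3 × 0.01598 = 0.10195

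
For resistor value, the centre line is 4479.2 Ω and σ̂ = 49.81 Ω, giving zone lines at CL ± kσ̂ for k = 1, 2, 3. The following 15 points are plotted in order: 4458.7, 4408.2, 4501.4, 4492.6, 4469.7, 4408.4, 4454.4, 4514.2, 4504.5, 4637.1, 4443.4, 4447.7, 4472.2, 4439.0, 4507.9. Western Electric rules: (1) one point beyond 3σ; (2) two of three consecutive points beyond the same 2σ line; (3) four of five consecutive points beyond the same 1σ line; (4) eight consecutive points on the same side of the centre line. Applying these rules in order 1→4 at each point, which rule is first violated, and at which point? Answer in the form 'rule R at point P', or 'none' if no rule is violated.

rule 1 at point 10

Zone of each point (C = within 1σ̂, B = 1σ̂–2σ̂, A = 2σ̂–3σ̂, * = beyond 3σ̂; sign = side of CL): 1:-C, 2:-B, 3:+C, 4:+C, 5:-C, 6:-B, 7:-C, 8:+C, 9:+C, 10:+*, 11:-C, 12:-C, 13:-C, 14:-C, 15:+C
Rule 1 (one point beyond the 3σ limits) is satisfied at point 10.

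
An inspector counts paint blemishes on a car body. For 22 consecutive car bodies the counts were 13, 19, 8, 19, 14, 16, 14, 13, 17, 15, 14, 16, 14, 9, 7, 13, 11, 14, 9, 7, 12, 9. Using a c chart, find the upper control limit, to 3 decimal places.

23.623

c̄ = (13 + 19 + 8 + 19 + 14 + 16 + 14 + 13 + 17 + 15 + 14 + 16 + 14 + 9 + 7 + 13 + 11 + 14 + 9 + 7 + 12 + 9) / 22 = 283 / 22 = 12.8636
UCL = c̄ + 3√c̄ = 12.8636 + 3 × √12.8636 = 12.8636 + 3 × 3.5866 = 23.6234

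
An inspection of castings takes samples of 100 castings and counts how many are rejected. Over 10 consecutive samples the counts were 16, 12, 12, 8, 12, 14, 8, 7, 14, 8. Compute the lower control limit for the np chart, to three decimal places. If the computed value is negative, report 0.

1.676

p̄ = Σdᵢ / (k·n) = 111 / (10 × 100) = 0.11100
LCL = np̄ − 3·√(np̄(1−p̄)) = 11.1000 − 3 × 3.1413 = 1.6760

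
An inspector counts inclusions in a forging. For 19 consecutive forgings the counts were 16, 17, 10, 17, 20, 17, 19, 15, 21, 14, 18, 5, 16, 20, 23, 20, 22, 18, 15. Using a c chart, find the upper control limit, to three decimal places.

29.369

c̄ = (16 + 17 + 10 + 17 + 20 + 17 + 19 + 15 + 21 + 14 + 18 + 5 + 16 + 20 + 23 + 20 + 22 + 18 + 15) / 19 = 323 / 19 = 17.0000
UCL = c̄ + 3√c̄ = 17.0000 + 3 × √17.0000 = 17.0000 + 3 × 4.1231 = 29.3693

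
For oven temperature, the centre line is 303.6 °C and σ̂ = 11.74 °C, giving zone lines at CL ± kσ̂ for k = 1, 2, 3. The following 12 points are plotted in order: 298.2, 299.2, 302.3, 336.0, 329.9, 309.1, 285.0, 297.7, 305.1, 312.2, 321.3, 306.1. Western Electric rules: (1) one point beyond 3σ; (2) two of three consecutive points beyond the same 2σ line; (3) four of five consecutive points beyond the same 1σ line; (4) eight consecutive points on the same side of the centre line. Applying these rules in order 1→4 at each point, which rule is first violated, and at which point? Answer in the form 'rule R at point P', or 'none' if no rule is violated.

rule 2 at point 5

Zone of each point (C = within 1σ̂, B = 1σ̂–2σ̂, A = 2σ̂–3σ̂, * = beyond 3σ̂; sign = side of CL): 1:-C, 2:-C, 3:-C, 4:+A, 5:+A, 6:+C, 7:-B, 8:-C, 9:+C, 10:+C, 11:+B, 12:+C
Rule 2 (two of three consecutive points beyond the same 2σ limit) is satisfied at point 5.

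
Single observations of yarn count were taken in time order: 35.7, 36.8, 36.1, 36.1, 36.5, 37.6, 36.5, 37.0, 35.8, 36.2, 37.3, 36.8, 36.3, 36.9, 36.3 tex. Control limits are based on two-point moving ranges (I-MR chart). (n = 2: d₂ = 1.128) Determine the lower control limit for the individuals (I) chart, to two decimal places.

34.66

X̄ = (35.7 + 36.8 + 36.1 + 36.1 + 36.5 + 37.6 + 36.5 + 37.0 + 35.8 + 36.2 + 37.3 + 36.8 + 36.3 + 36.9 + 36.3) / 15 = 36.5267
Moving ranges: 1.1, 0.7, 0.0, 0.4, 1.1, 1.1, 0.5, 1.2, 0.4, 1.1, 0.5, 0.5, 0.6, 0.6; M̄R̄ = 9.8000 / 14 = 0.7000
LCL = X̄ − 3·M̄R̄/d₂ = 36.5267 − 3 × 0.7000 / 1.128 = 34.6650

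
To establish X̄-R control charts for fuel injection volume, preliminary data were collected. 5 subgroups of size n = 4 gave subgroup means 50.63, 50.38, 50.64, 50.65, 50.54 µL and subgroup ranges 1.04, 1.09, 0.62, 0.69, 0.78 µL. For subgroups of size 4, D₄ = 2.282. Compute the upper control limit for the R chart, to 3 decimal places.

R̄ = (1.04 + 1.09 + 0.62 + 0.69 + 0.78) / 5 = 4.2200 / 5 = 0.8440
UCL_R = D₄·R̄ = 2.282 × 0.8440 = 1.9260

1.926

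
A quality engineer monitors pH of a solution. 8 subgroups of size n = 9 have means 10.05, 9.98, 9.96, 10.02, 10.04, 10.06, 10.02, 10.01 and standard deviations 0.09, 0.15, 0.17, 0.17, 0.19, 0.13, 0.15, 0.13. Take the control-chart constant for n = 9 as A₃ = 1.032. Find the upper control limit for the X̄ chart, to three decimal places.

X̄̄ = (10.05 + 9.98 + 9.96 + 10.02 + 10.04 + 10.06 + 10.02 + 10.01) / 8 = 10.0175
s̄ = (0.09 + 0.15 + 0.17 + 0.17 + 0.19 + 0.13 + 0.15 + 0.13) / 8 = 0.1475
UCL = X̄̄ + A₃·s̄ = 10.0175 + 1.032 × 0.1475 = 10.1697

10.170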